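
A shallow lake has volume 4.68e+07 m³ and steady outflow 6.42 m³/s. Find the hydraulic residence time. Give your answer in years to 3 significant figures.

Q = 6.42 m³/s × 3.156e+07 s/yr = 2.026e+08 m³/yr.
Hydraulic residence time τ = V/Q = 4.68e+07/2.026e+08 = 0.231 yr.

0.231 yr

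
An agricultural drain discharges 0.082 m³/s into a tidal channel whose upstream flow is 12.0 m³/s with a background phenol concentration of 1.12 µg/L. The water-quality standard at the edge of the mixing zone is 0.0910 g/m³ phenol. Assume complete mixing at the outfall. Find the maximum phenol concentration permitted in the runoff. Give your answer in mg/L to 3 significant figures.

13.2 mg/L

1.12 µg/L = 0.00112 mg/L.
Mass balance: 0.091·12.08 = 0.082·Cₑ + 12·0.00112.
Cₑ = (1.099 − 0.01344) / 0.082 = 13.24 mg/L.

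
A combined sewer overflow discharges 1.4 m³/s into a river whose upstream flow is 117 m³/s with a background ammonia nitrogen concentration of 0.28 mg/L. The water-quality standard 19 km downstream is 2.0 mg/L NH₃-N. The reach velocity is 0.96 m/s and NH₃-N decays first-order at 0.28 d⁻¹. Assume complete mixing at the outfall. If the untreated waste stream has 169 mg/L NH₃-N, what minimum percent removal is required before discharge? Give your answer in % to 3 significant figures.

Travel time to the compliance point: t = 1.9e+04/0.96 = 1.979e+04 s = 0.2291 d; decay factor exp(−0.28·0.2291) = 0.9379.
So the concentration just after mixing may be at most 2/0.9379 = 2.132 mg/L.
Mass balance: 2.132·118.4 = 1.4·Cₑ + 117·0.28.
Cₑ = (252.5 − 32.76) / 1.4 = 156.9 mg/L.
Required removal = 1 − 156.9/169 = 7.132 %.

7.13 %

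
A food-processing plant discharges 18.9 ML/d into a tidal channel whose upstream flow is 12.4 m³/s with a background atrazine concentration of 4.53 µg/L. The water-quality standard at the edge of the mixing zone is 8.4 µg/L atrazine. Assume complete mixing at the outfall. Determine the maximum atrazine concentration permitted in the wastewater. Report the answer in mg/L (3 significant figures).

0.228 mg/L

18.9 ML/d = 0.2187 m³/s.
4.53 µg/L = 0.00453 mg/L.
8.4 µg/L = 0.0084 mg/L.
Mass balance: 0.0084·12.62 = 0.2187·Cₑ + 12.4·0.00453.
Cₑ = (0.106 − 0.05617) / 0.2187 = 0.2278 mg/L.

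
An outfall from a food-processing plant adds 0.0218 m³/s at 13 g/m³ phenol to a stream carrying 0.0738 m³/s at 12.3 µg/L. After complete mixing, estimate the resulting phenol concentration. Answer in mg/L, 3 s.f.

2.97 mg/L

12.3 µg/L = 0.0123 mg/L.
Conservation of mass across the mixing zone: C = (0.0218·13 + 0.0738·0.0123) / (0.0218 + 0.0738) = 0.2843/0.0956 = 2.974 mg/L.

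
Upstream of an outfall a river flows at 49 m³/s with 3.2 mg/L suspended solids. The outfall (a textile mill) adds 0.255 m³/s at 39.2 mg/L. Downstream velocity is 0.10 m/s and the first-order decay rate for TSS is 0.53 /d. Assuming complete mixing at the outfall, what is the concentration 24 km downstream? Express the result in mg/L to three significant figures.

0.777 mg/L

After complete mixing, C₀ = (0.255·39.2 + 49·3.2) / 49.26 = 3.386 mg/L.
Travel time t = 2.4e+04 m / 0.10 m/s = 2.4e+05 s = 2.778 d.
C = 3.386·exp(−0.53·2.778) = 3.386·0.2294 = 0.7769 mg/L.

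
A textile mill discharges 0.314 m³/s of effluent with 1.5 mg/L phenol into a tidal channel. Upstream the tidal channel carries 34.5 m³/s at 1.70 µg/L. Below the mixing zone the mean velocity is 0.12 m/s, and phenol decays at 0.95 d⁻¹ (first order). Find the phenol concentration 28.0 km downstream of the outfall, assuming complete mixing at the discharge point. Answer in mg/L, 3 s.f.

0.00117 mg/L

1.70 µg/L = 0.0017 mg/L.
After complete mixing, C₀ = (0.314·1.5 + 34.5·0.0017) / 34.81 = 0.01521 mg/L.
Travel time t = 2.8e+04 m / 0.12 m/s = 2.333e+05 s = 2.701 d.
C = 0.01521·exp(−0.95·2.701) = 0.01521·0.07687 = 0.00117 mg/L.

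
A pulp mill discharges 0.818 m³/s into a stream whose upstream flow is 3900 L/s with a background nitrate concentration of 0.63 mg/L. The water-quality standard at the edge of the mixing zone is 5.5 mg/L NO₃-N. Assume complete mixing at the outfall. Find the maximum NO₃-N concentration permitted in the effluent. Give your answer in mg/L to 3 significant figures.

3900 L/s = 3.9 m³/s.
Mass balance: 5.5·4.718 = 0.818·Cₑ + 3.9·0.63.
Cₑ = (25.95 − 2.457) / 0.818 = 28.72 mg/L.

28.7 mg/L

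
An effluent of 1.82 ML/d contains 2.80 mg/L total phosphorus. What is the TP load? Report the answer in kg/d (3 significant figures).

5.10 kg/d

1.82 ML/d = 0.02106 m³/s.
Mass flux = Q·C = 0.02106 m³/s × 2.8 g/m³ = 0.05898 g/s.
= 0.05898 g/s × 86.4 = 5.096 kg/d.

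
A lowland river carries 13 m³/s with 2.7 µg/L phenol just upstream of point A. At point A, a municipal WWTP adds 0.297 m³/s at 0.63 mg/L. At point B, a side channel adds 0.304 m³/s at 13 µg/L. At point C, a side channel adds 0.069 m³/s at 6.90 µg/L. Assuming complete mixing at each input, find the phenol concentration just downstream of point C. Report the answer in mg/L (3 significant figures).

2.7 µg/L = 0.0027 mg/L.
After input A: C = (13·0.0027 + 0.297·0.63) / 13.3 = 0.01671 mg/L.
13 µg/L = 0.013 mg/L.
After input B: C = (13.3·0.01671 + 0.304·0.013) / 13.6 = 0.01663 mg/L.
6.90 µg/L = 0.0069 mg/L.
After input C: C = (13.6·0.01663 + 0.069·0.0069) / 13.67 = 0.01658 mg/L.

0.0166 mg/L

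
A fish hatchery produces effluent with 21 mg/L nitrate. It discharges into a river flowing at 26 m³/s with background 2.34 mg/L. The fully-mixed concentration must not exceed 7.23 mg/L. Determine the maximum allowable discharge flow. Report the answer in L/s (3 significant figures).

Mass balance at complete mixing: C_std·(Q_w + Q_r) = Q_w·C_e + Q_r·C_b.
Rearranging, Q_w = Q_r·(C_std − C_b)/(C_e − C_std) = 26·(7.23 − 2.34) / (21 − 7.23) = 9.233 m³/s.
= 9233 L/s.

9230 L/s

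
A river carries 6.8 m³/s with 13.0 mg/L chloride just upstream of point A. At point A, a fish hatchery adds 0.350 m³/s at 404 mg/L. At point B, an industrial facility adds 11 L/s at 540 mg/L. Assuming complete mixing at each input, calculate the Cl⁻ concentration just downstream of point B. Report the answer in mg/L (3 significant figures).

32.9 mg/L

After input A: C = (6.8·13 + 0.35·404) / 7.15 = 32.14 mg/L.
11 L/s = 0.011 m³/s.
After input B: C = (7.15·32.14 + 0.011·540) / 7.161 = 32.92 mg/L.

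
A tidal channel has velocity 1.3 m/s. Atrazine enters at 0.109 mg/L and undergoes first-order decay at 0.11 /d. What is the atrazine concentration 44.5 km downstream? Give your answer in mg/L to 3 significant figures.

Travel time t = 44.5 km / 1.3 m/s = 4.45e+04/1.3 = 3.423e+04 s = 0.3962 d.
First-order decay: C = 0.109·exp(−0.11·0.3962) = 0.109·0.9574 = 0.1044 mg/L.

0.104 mg/L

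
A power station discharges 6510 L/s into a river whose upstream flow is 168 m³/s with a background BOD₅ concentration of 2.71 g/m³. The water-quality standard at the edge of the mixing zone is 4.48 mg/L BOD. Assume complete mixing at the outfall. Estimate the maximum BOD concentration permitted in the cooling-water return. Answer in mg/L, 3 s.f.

50.2 mg/L

6510 L/s = 6.51 m³/s.
Mass balance: 4.48·174.5 = 6.51·Cₑ + 168·2.71.
Cₑ = (781.8 − 455.3) / 6.51 = 50.16 mg/L.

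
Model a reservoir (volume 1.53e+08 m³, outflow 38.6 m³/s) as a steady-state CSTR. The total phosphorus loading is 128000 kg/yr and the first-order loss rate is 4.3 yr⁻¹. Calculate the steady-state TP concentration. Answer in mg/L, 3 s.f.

0.0682 mg/L

Outflow Q = 38.6 m³/s × 3.156e+07 s/yr = 1.218e+09 m³/yr.
Steady-state CSTR mass balance: W = Q·C + k·V·C, so C = W/(Q + kV).
Q + kV = 1.218e+09 + 4.3·1.53e+08 = 1.876e+09 m³/yr.
C = 128000/1.876e+09 = 6.823e-05 kg/m³ = 0.06823 mg/L.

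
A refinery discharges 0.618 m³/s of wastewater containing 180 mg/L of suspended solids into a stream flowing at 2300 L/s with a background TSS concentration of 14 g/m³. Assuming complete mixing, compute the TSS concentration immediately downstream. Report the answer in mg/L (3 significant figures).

2300 L/s = 2.3 m³/s.
Conservation of mass across the mixing zone: C = (0.618·180 + 2.3·14) / (0.618 + 2.3) = 143.4/2.918 = 49.16 mg/L.

49.2 mg/L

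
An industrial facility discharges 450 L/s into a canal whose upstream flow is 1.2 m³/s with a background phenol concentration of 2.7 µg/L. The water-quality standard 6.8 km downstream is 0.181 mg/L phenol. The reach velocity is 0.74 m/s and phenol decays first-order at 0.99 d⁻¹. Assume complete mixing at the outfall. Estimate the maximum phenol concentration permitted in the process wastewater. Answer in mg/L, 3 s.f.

0.730 mg/L

450 L/s = 0.45 m³/s.
2.7 µg/L = 0.0027 mg/L.
Travel time to the compliance point: t = 6800/0.74 = 9189 s = 0.1064 d; decay factor exp(−0.99·0.1064) = 0.9001.
So the concentration just after mixing may be at most 0.181/0.9001 = 0.2011 mg/L.
Mass balance: 0.2011·1.65 = 0.45·Cₑ + 1.2·0.0027.
Cₑ = (0.3318 − 0.00324) / 0.45 = 0.7302 mg/L.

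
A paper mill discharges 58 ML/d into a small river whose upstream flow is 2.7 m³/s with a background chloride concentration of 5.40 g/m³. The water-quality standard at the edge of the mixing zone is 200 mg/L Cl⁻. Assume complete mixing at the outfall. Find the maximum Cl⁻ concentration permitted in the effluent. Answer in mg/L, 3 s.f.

58 ML/d = 0.6713 m³/s.
Mass balance: 200·3.371 = 0.6713·Cₑ + 2.7·5.4.
Cₑ = (674.3 − 14.58) / 0.6713 = 982.7 mg/L.

983 mg/L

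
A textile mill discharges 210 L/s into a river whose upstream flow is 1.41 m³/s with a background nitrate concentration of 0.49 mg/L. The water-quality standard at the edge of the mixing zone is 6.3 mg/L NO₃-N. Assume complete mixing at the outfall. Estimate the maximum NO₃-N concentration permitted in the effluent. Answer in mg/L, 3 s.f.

210 L/s = 0.21 m³/s.
Mass balance: 6.3·1.62 = 0.21·Cₑ + 1.41·0.49.
Cₑ = (10.21 − 0.6909) / 0.21 = 45.31 mg/L.

45.3 mg/L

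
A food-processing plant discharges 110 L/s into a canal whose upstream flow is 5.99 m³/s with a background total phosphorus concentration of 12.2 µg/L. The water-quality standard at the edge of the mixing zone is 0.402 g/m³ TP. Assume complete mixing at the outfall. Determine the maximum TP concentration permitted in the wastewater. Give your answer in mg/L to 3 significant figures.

21.6 mg/L

110 L/s = 0.11 m³/s.
12.2 µg/L = 0.0122 mg/L.
Mass balance: 0.402·6.1 = 0.11·Cₑ + 5.99·0.0122.
Cₑ = (2.452 − 0.07308) / 0.11 = 21.63 mg/L.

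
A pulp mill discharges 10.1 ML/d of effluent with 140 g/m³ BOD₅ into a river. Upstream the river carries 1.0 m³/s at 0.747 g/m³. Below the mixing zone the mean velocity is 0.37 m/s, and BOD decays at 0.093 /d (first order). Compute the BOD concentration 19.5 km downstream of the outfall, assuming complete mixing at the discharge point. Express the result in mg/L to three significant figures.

14.5 mg/L

10.1 ML/d = 0.1169 m³/s.
After complete mixing, C₀ = (0.1169·140 + 1·0.747) / 1.117 = 15.32 mg/L.
Travel time t = 1.95e+04 m / 0.37 m/s = 5.27e+04 s = 0.61 d.
C = 15.32·exp(−0.093·0.61) = 15.32·0.9449 = 14.48 mg/L.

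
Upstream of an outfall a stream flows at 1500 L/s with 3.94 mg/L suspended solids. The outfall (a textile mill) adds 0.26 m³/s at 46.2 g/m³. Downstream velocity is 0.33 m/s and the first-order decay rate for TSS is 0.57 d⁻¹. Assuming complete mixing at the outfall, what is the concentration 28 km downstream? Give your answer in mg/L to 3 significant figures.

5.82 mg/L

1500 L/s = 1.5 m³/s.
After complete mixing, C₀ = (0.26·46.2 + 1.5·3.94) / 1.76 = 10.18 mg/L.
Travel time t = 2.8e+04 m / 0.33 m/s = 8.485e+04 s = 0.982 d.
C = 10.18·exp(−0.57·0.982) = 10.18·0.5713 = 5.818 mg/L.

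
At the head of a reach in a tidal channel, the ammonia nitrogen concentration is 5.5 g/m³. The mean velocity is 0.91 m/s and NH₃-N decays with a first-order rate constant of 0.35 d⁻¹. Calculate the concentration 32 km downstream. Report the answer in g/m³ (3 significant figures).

4.77 g/m³

Travel time t = 32 km / 0.91 m/s = 3.2e+04/0.91 = 3.516e+04 s = 0.407 d.
First-order decay: C = 5.5·exp(−0.35·0.407) = 5.5·0.8672 = 4.77 g/m³.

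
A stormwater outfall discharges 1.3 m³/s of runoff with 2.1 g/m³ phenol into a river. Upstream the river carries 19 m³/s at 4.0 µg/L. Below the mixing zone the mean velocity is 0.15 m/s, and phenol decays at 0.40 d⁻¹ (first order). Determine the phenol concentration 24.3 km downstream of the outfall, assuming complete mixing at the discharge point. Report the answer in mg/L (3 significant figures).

0.0653 mg/L

4.0 µg/L = 0.004 mg/L.
After complete mixing, C₀ = (1.3·2.1 + 19·0.004) / 20.3 = 0.1382 mg/L.
Travel time t = 2.43e+04 m / 0.15 m/s = 1.62e+05 s = 1.875 d.
C = 0.1382·exp(−0.40·1.875) = 0.1382·0.4724 = 0.06529 mg/L.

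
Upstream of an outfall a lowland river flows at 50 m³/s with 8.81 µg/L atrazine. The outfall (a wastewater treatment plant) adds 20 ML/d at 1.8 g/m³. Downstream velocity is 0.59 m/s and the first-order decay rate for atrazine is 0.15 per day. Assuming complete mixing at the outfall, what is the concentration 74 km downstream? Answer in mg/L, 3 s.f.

0.0137 mg/L

20 ML/d = 0.2315 m³/s.
8.81 µg/L = 0.00881 mg/L.
After complete mixing, C₀ = (0.2315·1.8 + 50·0.00881) / 50.23 = 0.01706 mg/L.
Travel time t = 7.4e+04 m / 0.59 m/s = 1.254e+05 s = 1.452 d.
C = 0.01706·exp(−0.15·1.452) = 0.01706·0.8043 = 0.01373 mg/L.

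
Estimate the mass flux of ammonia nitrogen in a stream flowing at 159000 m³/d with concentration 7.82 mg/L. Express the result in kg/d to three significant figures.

159000 m³/d = 1.84 m³/s.
Mass flux = Q·C = 1.84 m³/s × 7.82 g/m³ = 14.39 g/s.
= 14.39 g/s × 86.4 = 1243 kg/d.

1240 kg/d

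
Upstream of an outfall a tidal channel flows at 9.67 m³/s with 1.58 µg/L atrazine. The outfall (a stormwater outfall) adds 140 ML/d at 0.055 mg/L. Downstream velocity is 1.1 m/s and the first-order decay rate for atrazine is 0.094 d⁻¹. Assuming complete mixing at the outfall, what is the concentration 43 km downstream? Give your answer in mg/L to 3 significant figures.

0.00886 mg/L

140 ML/d = 1.62 m³/s.
1.58 µg/L = 0.00158 mg/L.
After complete mixing, C₀ = (1.62·0.055 + 9.67·0.00158) / 11.29 = 0.009247 mg/L.
Travel time t = 4.3e+04 m / 1.1 m/s = 3.909e+04 s = 0.4524 d.
C = 0.009247·exp(−0.094·0.4524) = 0.009247·0.9584 = 0.008862 mg/L.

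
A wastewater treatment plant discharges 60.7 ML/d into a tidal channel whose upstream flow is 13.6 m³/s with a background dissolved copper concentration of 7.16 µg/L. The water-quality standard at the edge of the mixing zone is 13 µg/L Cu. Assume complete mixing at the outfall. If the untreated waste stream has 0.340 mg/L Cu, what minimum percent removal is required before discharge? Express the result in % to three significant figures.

62.9 %

60.7 ML/d = 0.7025 m³/s.
7.16 µg/L = 0.00716 mg/L.
13 µg/L = 0.013 mg/L.
Mass balance: 0.013·14.3 = 0.7025·Cₑ + 13.6·0.00716.
Cₑ = (0.1859 − 0.09738) / 0.7025 = 0.1261 mg/L.
Required removal = 1 − 0.1261/0.340 = 62.93 %.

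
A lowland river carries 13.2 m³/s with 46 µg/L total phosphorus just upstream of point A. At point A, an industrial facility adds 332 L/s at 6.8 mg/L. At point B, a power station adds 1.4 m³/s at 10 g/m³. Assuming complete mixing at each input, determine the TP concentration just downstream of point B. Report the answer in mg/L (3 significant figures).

1.13 mg/L

46 µg/L = 0.046 mg/L.
332 L/s = 0.332 m³/s.
After input A: C = (13.2·0.046 + 0.332·6.8) / 13.53 = 0.2117 mg/L.
After input B: C = (13.53·0.2117 + 1.4·10) / 14.93 = 1.129 mg/L.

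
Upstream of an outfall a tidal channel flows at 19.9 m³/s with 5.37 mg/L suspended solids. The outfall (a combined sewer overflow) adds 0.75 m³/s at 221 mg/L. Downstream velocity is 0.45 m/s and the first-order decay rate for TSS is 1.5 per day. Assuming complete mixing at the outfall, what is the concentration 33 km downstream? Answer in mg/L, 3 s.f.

After complete mixing, C₀ = (0.75·221 + 19.9·5.37) / 20.65 = 13.2 mg/L.
Travel time t = 3.3e+04 m / 0.45 m/s = 7.333e+04 s = 0.8488 d.
C = 13.2·exp(−1.5·0.8488) = 13.2·0.2799 = 3.696 mg/L.

3.70 mg/L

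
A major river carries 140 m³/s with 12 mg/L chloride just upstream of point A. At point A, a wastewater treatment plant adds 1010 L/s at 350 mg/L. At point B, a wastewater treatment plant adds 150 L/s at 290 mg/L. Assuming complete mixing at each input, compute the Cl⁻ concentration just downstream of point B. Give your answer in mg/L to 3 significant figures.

1010 L/s = 1.01 m³/s.
After input A: C = (140·12 + 1.01·350) / 141 = 14.42 mg/L.
150 L/s = 0.15 m³/s.
After input B: C = (141·14.42 + 0.15·290) / 141.2 = 14.71 mg/L.

14.7 mg/L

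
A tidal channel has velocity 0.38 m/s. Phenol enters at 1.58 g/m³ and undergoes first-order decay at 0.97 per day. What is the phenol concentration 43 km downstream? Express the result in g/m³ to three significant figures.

Travel time t = 43 km / 0.38 m/s = 4.3e+04/0.38 = 1.132e+05 s = 1.31 d.
First-order decay: C = 1.58·exp(−0.97·1.31) = 1.58·0.2807 = 0.4435 g/m³.

0.444 g/m³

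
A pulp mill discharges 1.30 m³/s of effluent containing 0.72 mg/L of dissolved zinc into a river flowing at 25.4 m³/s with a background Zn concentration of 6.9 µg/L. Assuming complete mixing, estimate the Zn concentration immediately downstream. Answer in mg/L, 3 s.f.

6.9 µg/L = 0.0069 mg/L.
Conservation of mass across the mixing zone: C = (1.3·0.72 + 25.4·0.0069) / (1.3 + 25.4) = 1.111/26.7 = 0.04162 mg/L.

0.0416 mg/L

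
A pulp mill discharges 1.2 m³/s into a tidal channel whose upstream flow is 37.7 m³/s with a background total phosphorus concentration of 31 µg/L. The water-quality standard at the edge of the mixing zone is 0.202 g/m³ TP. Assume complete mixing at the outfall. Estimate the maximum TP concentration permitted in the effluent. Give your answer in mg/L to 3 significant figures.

5.57 mg/L

31 µg/L = 0.031 mg/L.
Mass balance: 0.202·38.9 = 1.2·Cₑ + 37.7·0.031.
Cₑ = (7.858 − 1.169) / 1.2 = 5.574 mg/L.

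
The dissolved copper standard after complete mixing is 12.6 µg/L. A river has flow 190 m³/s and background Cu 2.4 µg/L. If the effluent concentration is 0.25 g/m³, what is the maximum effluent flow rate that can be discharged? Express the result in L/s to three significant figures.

8160 L/s

2.4 µg/L = 0.0024 mg/L.
12.6 µg/L = 0.0126 mg/L.
Mass balance at complete mixing: C_std·(Q_w + Q_r) = Q_w·C_e + Q_r·C_b.
Rearranging, Q_w = Q_r·(C_std − C_b)/(C_e − C_std) = 190·(0.0126 − 0.0024) / (0.25 − 0.0126) = 8.163 m³/s.
= 8163 L/s.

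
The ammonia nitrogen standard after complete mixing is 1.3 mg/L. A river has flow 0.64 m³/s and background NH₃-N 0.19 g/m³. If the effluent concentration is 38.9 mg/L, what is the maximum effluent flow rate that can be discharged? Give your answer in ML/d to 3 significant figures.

1.63 ML/d

Mass balance at complete mixing: C_std·(Q_w + Q_r) = Q_w·C_e + Q_r·C_b.
Rearranging, Q_w = Q_r·(C_std − C_b)/(C_e − C_std) = 0.64·(1.3 − 0.19) / (38.9 − 1.3) = 0.01889 m³/s.
= 1.632 ML/d.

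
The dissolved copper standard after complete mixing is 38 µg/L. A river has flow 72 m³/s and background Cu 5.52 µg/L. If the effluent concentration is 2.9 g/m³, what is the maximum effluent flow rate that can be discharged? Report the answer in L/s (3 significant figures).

5.52 µg/L = 0.00552 mg/L.
38 µg/L = 0.038 mg/L.
Mass balance at complete mixing: C_std·(Q_w + Q_r) = Q_w·C_e + Q_r·C_b.
Rearranging, Q_w = Q_r·(C_std − C_b)/(C_e − C_std) = 72·(0.038 − 0.00552) / (2.9 − 0.038) = 0.8171 m³/s.
= 817.1 L/s.

817 L/s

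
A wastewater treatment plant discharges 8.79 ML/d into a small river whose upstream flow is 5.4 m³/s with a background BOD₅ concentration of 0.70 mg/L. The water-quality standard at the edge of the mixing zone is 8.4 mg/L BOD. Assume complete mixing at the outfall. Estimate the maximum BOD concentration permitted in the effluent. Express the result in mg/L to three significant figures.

8.79 ML/d = 0.1017 m³/s.
Mass balance: 8.4·5.502 = 0.1017·Cₑ + 5.4·0.7.
Cₑ = (46.21 − 3.78) / 0.1017 = 417.1 mg/L.

417 mg/L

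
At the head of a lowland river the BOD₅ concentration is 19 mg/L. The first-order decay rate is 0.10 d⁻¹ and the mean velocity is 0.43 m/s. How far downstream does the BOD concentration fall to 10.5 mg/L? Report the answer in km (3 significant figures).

220 km

From C = C₀·e^(−kt), t = ln(C₀/C)/k = ln(19/10.5)/0.10 = 0.5931/0.10 = 5.931 d.
Distance = v·t = 0.43 m/s × 5.124e+05 s = 2.203e+05 m = 220.3 km.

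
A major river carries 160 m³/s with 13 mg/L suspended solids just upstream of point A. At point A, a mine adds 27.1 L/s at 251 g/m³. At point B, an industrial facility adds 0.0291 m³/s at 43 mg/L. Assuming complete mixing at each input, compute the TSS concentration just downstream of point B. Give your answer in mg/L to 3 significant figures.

27.1 L/s = 0.0271 m³/s.
After input A: C = (160·13 + 0.0271·251) / 160 = 13.04 mg/L.
After input B: C = (160·13.04 + 0.0291·43) / 160.1 = 13.05 mg/L.

13.0 mg/L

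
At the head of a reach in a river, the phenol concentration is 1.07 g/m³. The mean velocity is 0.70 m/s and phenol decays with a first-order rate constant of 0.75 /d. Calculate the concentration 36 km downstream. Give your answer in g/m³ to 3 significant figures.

0.685 g/m³

Travel time t = 36 km / 0.70 m/s = 3.6e+04/0.70 = 5.143e+04 s = 0.5952 d.
First-order decay: C = 1.07·exp(−0.75·0.5952) = 1.07·0.6399 = 0.6847 g/m³.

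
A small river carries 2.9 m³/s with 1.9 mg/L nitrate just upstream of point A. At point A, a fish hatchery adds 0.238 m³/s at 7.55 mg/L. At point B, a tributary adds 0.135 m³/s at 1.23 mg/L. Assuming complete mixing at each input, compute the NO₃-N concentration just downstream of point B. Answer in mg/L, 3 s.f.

2.28 mg/L

After input A: C = (2.9·1.9 + 0.238·7.55) / 3.138 = 2.329 mg/L.
After input B: C = (3.138·2.329 + 0.135·1.23) / 3.273 = 2.283 mg/L.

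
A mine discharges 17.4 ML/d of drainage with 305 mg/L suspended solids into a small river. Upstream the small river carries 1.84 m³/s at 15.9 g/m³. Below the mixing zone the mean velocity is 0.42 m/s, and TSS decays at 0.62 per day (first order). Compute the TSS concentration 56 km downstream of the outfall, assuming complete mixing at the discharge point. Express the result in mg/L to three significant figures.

17.1 mg/L

17.4 ML/d = 0.2014 m³/s.
After complete mixing, C₀ = (0.2014·305 + 1.84·15.9) / 2.041 = 44.42 mg/L.
Travel time t = 5.6e+04 m / 0.42 m/s = 1.333e+05 s = 1.543 d.
C = 44.42·exp(−0.62·1.543) = 44.42·0.3841 = 17.06 mg/L.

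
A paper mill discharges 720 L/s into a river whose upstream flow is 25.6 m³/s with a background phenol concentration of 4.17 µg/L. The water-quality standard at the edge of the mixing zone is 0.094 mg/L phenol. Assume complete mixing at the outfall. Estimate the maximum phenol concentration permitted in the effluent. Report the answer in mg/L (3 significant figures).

3.29 mg/L

720 L/s = 0.72 m³/s.
4.17 µg/L = 0.00417 mg/L.
Mass balance: 0.094·26.32 = 0.72·Cₑ + 25.6·0.00417.
Cₑ = (2.474 − 0.1068) / 0.72 = 3.288 mg/L.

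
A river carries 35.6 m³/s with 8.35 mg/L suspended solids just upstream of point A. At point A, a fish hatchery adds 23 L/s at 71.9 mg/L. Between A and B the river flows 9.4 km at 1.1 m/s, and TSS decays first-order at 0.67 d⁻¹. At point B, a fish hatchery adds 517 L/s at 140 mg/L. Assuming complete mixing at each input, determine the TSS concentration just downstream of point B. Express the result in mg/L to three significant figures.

23 L/s = 0.023 m³/s.
After input A: C = (35.6·8.35 + 0.023·71.9) / 35.62 = 8.391 mg/L.
Over the 9.4 km reach to input B (t = 8545 s = 0.09891 d), decay gives C = 8.391·exp(−0.67·0.09891) = 7.853 mg/L.
517 L/s = 0.517 m³/s.
After input B: C = (35.62·7.853 + 0.517·140) / 36.14 = 9.743 mg/L.

9.74 mg/L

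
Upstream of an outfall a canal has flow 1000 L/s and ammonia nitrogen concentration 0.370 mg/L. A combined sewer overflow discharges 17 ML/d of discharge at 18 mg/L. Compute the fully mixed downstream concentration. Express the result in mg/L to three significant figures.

3.27 mg/L

17 ML/d = 0.1968 m³/s.
1000 L/s = 1 m³/s.
By mass balance at complete mixing, C = (0.1968·18 + 1·0.37) / (0.1968 + 1) = 3.912/1.197 = 3.269 mg/L.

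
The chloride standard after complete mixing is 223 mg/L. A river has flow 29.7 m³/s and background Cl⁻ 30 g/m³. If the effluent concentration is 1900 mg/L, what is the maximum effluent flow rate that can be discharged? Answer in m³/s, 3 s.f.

3.42 m³/s

Mass balance at complete mixing: C_std·(Q_w + Q_r) = Q_w·C_e + Q_r·C_b.
Rearranging, Q_w = Q_r·(C_std − C_b)/(C_e − C_std) = 29.7·(223 − 30) / (1900 − 223) = 3.418 m³/s.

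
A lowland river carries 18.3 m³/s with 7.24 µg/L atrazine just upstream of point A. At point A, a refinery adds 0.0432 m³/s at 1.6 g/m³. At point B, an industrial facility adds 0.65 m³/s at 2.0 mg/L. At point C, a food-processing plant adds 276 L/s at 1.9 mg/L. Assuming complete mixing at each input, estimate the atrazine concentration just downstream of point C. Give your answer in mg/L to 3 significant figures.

0.105 mg/L

7.24 µg/L = 0.00724 mg/L.
After input A: C = (18.3·0.00724 + 0.0432·1.6) / 18.34 = 0.01099 mg/L.
After input B: C = (18.34·0.01099 + 0.65·2) / 18.99 = 0.07906 mg/L.
276 L/s = 0.276 m³/s.
After input C: C = (18.99·0.07906 + 0.276·1.9) / 19.27 = 0.1051 mg/L.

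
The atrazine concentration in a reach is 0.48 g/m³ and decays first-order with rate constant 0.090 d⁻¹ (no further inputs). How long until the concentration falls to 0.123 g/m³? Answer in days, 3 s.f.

15.1 d

t = ln(C₀/C)/k = ln(0.48/0.123)/0.090 = 1.362/0.090 = 15.13 d.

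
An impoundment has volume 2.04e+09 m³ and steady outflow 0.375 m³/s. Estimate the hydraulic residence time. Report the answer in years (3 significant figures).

172 yr

Q = 0.375 m³/s × 3.156e+07 s/yr = 1.183e+07 m³/yr.
Hydraulic residence time τ = V/Q = 2.04e+09/1.183e+07 = 172.4 yr.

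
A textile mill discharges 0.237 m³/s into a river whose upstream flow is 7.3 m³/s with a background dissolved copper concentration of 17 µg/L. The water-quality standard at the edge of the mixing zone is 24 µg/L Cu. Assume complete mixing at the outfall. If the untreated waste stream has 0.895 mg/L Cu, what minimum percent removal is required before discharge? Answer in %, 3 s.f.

17 µg/L = 0.017 mg/L.
24 µg/L = 0.024 mg/L.
Mass balance: 0.024·7.537 = 0.237·Cₑ + 7.3·0.017.
Cₑ = (0.1809 − 0.1241) / 0.237 = 0.2396 mg/L.
Required removal = 1 − 0.2396/0.895 = 73.23 %.

73.2 %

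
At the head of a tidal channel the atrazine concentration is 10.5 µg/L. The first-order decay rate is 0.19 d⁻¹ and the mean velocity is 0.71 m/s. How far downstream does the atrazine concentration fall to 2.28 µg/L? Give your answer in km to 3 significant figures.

From C = C₀·e^(−kt), t = ln(C₀/C)/k = ln(10.5/2.28)/0.19 = 1.527/0.19 = 8.038 d.
Distance = v·t = 0.71 m/s × 6.945e+05 s = 4.931e+05 m = 493.1 km.

493 km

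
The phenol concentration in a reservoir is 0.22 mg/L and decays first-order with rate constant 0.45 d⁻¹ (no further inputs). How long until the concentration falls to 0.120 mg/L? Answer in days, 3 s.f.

t = ln(C₀/C)/k = ln(0.22/0.120)/0.45 = 0.6061/0.45 = 1.347 d.

1.35 d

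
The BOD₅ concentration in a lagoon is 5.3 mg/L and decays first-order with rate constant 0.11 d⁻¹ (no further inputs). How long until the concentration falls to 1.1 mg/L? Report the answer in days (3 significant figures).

14.3 d

t = ln(C₀/C)/k = ln(5.3/1.1)/0.11 = 1.572/0.11 = 14.29 d.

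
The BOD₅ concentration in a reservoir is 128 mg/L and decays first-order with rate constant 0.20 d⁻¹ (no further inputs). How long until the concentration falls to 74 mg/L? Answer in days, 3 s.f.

t = ln(C₀/C)/k = ln(128/74)/0.20 = 0.548/0.20 = 2.74 d.

2.74 d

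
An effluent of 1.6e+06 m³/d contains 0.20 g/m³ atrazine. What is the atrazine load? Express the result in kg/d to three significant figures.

1.6e+06 m³/d = 18.52 m³/s.
Mass flux = Q·C = 18.52 m³/s × 0.2 g/m³ = 3.704 g/s.
= 3.704 g/s × 86.4 = 320 kg/d.

320 kg/d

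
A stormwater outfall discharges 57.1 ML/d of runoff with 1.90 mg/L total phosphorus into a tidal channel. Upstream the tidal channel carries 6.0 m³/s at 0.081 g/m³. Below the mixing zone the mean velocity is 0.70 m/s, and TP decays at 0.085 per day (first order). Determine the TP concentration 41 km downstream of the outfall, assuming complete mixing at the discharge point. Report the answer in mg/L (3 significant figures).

0.247 mg/L

57.1 ML/d = 0.6609 m³/s.
After complete mixing, C₀ = (0.6609·1.9 + 6·0.081) / 6.661 = 0.2615 mg/L.
Travel time t = 4.1e+04 m / 0.70 m/s = 5.857e+04 s = 0.6779 d.
C = 0.2615·exp(−0.085·0.6779) = 0.2615·0.944 = 0.2468 mg/L.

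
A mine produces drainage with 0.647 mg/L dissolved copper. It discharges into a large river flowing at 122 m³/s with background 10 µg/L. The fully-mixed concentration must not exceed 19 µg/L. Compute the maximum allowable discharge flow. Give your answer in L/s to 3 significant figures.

1750 L/s

10 µg/L = 0.01 mg/L.
19 µg/L = 0.019 mg/L.
Mass balance at complete mixing: C_std·(Q_w + Q_r) = Q_w·C_e + Q_r·C_b.
Rearranging, Q_w = Q_r·(C_std − C_b)/(C_e − C_std) = 122·(0.019 − 0.01) / (0.647 − 0.019) = 1.748 m³/s.
= 1748 L/s.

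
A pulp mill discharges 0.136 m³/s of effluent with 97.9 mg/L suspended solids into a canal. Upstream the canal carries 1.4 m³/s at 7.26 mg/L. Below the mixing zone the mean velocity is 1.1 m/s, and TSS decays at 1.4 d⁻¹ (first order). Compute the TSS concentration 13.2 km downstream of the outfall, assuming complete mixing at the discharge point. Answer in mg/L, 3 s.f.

12.6 mg/L

After complete mixing, C₀ = (0.136·97.9 + 1.4·7.26) / 1.536 = 15.29 mg/L.
Travel time t = 1.32e+04 m / 1.1 m/s = 1.2e+04 s = 0.1389 d.
C = 15.29·exp(−1.4·0.1389) = 15.29·0.8233 = 12.58 mg/L.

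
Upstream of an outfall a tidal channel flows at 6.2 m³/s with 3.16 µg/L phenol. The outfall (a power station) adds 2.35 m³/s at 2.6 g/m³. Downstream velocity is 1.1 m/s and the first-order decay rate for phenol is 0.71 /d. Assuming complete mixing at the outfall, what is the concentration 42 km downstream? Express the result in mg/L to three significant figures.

0.524 mg/L

3.16 µg/L = 0.00316 mg/L.
After complete mixing, C₀ = (2.35·2.6 + 6.2·0.00316) / 8.55 = 0.7169 mg/L.
Travel time t = 4.2e+04 m / 1.1 m/s = 3.818e+04 s = 0.4419 d.
C = 0.7169·exp(−0.71·0.4419) = 0.7169·0.7307 = 0.5238 mg/L.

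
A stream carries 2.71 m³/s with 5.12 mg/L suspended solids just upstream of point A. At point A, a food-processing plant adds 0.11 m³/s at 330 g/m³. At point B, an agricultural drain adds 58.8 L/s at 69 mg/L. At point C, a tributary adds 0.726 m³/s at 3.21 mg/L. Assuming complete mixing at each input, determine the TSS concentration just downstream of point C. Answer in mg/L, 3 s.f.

15.7 mg/L

After input A: C = (2.71·5.12 + 0.11·330) / 2.82 = 17.79 mg/L.
58.8 L/s = 0.0588 m³/s.
After input B: C = (2.82·17.79 + 0.0588·69) / 2.879 = 18.84 mg/L.
After input C: C = (2.879·18.84 + 0.726·3.21) / 3.605 = 15.69 mg/L.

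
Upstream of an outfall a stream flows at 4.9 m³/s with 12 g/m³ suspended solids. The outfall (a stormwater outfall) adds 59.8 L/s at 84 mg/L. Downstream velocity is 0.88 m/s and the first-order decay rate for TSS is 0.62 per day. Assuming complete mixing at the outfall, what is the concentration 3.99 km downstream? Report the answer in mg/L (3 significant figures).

59.8 L/s = 0.0598 m³/s.
After complete mixing, C₀ = (0.0598·84 + 4.9·12) / 4.96 = 12.87 mg/L.
Travel time t = 3990 m / 0.88 m/s = 4534 s = 0.05248 d.
C = 12.87·exp(−0.62·0.05248) = 12.87·0.968 = 12.46 mg/L.

12.5 mg/L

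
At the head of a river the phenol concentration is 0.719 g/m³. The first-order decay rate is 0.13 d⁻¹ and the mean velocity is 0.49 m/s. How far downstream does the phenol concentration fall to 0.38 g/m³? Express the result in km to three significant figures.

From C = C₀·e^(−kt), t = ln(C₀/C)/k = ln(0.719/0.38)/0.13 = 0.6377/0.13 = 4.905 d.
Distance = v·t = 0.49 m/s × 4.238e+05 s = 2.077e+05 m = 207.7 km.

208 km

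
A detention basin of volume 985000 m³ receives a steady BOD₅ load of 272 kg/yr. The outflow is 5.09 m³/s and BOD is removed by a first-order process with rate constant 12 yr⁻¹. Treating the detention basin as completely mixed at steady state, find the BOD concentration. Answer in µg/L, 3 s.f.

1.58 µg/L

Outflow Q = 5.09 m³/s × 3.156e+07 s/yr = 1.606e+08 m³/yr.
Steady-state CSTR mass balance: W = Q·C + k·V·C, so C = W/(Q + kV).
Q + kV = 1.606e+08 + 12·985000 = 1.724e+08 m³/yr.
C = 272/1.724e+08 = 1.577e-06 kg/m³ = 0.001577 mg/L = 1.577 µg/L.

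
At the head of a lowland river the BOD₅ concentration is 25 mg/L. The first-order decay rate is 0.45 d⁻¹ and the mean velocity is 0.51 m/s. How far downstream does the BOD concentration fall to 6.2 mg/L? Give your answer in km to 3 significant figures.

From C = C₀·e^(−kt), t = ln(C₀/C)/k = ln(25/6.2)/0.45 = 1.394/0.45 = 3.099 d.
Distance = v·t = 0.51 m/s × 2.677e+05 s = 1.365e+05 m = 136.5 km.

137 km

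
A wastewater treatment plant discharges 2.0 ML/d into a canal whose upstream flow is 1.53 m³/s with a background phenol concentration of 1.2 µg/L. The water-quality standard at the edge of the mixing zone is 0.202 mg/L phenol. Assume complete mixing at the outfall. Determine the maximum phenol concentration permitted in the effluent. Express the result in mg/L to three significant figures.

13.5 mg/L

2.0 ML/d = 0.02315 m³/s.
1.2 µg/L = 0.0012 mg/L.
Mass balance: 0.202·1.553 = 0.02315·Cₑ + 1.53·0.0012.
Cₑ = (0.3137 − 0.001836) / 0.02315 = 13.47 mg/L.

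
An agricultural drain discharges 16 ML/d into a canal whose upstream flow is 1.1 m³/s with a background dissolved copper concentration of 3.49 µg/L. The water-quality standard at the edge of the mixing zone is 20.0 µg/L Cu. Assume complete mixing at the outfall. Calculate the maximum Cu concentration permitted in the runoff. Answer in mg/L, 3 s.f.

0.118 mg/L

16 ML/d = 0.1852 m³/s.
3.49 µg/L = 0.00349 mg/L.
20.0 µg/L = 0.02 mg/L.
Mass balance: 0.02·1.285 = 0.1852·Cₑ + 1.1·0.00349.
Cₑ = (0.0257 − 0.003839) / 0.1852 = 0.1181 mg/L.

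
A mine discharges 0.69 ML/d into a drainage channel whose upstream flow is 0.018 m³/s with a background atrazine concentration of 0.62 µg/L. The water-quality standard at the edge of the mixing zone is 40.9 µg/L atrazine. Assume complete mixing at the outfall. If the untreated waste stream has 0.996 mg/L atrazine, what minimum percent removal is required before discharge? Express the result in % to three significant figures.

0.69 ML/d = 0.007986 m³/s.
0.62 µg/L = 0.00062 mg/L.
40.9 µg/L = 0.0409 mg/L.
Mass balance: 0.0409·0.02599 = 0.007986·Cₑ + 0.018·0.00062.
Cₑ = (0.001063 − 1.116e-05) / 0.007986 = 0.1317 mg/L.
Required removal = 1 − 0.1317/0.996 = 86.78 %.

86.8 %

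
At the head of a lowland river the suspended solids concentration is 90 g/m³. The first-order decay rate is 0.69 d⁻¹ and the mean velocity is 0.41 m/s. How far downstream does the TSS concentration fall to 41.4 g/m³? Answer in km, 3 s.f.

From C = C₀·e^(−kt), t = ln(C₀/C)/k = ln(90/41.4)/0.69 = 0.7765/0.69 = 1.125 d.
Distance = v·t = 0.41 m/s × 9.723e+04 s = 3.987e+04 m = 39.87 km.

39.9 km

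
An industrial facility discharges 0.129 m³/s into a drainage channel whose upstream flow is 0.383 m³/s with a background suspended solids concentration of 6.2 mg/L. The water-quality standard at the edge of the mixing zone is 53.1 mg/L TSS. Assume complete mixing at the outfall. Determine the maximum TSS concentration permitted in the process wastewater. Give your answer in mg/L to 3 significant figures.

Mass balance: 53.1·0.512 = 0.129·Cₑ + 0.383·6.2.
Cₑ = (27.19 − 2.375) / 0.129 = 192.3 mg/L.

192 mg/L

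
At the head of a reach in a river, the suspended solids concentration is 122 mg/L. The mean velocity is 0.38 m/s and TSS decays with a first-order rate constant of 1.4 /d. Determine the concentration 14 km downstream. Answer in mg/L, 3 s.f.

67.2 mg/L

Travel time t = 14 km / 0.38 m/s = 1.4e+04/0.38 = 3.684e+04 s = 0.4264 d.
First-order decay: C = 122·exp(−1.4·0.4264) = 122·0.5505 = 67.16 mg/L.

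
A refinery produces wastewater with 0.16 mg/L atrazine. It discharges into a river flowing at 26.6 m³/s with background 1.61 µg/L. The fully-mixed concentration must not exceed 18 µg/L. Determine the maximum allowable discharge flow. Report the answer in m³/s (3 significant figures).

1.61 µg/L = 0.00161 mg/L.
18 µg/L = 0.018 mg/L.
Mass balance at complete mixing: C_std·(Q_w + Q_r) = Q_w·C_e + Q_r·C_b.
Rearranging, Q_w = Q_r·(C_std − C_b)/(C_e − C_std) = 26.6·(0.018 − 0.00161) / (0.16 − 0.018) = 3.07 m³/s.

3.07 m³/s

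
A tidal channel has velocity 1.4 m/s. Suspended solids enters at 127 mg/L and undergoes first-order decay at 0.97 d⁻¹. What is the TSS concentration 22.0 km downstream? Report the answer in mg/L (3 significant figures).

106 mg/L

Travel time t = 22.0 km / 1.4 m/s = 2.2e+04/1.4 = 1.571e+04 s = 0.1819 d.
First-order decay: C = 127·exp(−0.97·0.1819) = 127·0.8383 = 106.5 mg/L.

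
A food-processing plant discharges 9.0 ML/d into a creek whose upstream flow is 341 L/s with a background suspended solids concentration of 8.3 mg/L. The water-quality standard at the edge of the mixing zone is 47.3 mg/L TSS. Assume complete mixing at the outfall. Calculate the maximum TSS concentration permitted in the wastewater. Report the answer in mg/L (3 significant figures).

175 mg/L

9.0 ML/d = 0.1042 m³/s.
341 L/s = 0.341 m³/s.
Mass balance: 47.3·0.4452 = 0.1042·Cₑ + 0.341·8.3.
Cₑ = (21.06 − 2.83) / 0.1042 = 175 mg/L.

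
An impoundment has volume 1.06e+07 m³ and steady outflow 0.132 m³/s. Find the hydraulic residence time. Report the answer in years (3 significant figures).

Q = 0.132 m³/s × 3.156e+07 s/yr = 4.166e+06 m³/yr.
Hydraulic residence time τ = V/Q = 1.06e+07/4.166e+06 = 2.545 yr.

2.54 yr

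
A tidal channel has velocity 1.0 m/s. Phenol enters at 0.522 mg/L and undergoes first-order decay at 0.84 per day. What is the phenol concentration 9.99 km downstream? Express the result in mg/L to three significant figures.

Travel time t = 9.99 km / 1.0 m/s = 9990/1.0 = 9990 s = 0.1156 d.
First-order decay: C = 0.522·exp(−0.84·0.1156) = 0.522·0.9074 = 0.4737 mg/L.

0.474 mg/L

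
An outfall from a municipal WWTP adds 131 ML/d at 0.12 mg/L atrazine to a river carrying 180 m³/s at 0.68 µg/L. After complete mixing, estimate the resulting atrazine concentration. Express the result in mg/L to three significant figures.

131 ML/d = 1.516 m³/s.
0.68 µg/L = 0.00068 mg/L.
Flow-weighted mixing gives C = (1.516·0.12 + 180·0.00068) / (1.516 + 180) = 0.3043/181.5 = 0.001677 mg/L.

0.00168 mg/L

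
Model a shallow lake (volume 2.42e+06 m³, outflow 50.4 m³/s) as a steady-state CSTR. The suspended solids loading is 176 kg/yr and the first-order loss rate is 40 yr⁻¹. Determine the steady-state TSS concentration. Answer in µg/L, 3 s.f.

0.104 µg/L

Outflow Q = 50.4 m³/s × 3.156e+07 s/yr = 1.591e+09 m³/yr.
Steady-state CSTR mass balance: W = Q·C + k·V·C, so C = W/(Q + kV).
Q + kV = 1.591e+09 + 40·2.42e+06 = 1.687e+09 m³/yr.
C = 176/1.687e+09 = 1.043e-07 kg/m³ = 0.0001043 mg/L = 0.1043 µg/L.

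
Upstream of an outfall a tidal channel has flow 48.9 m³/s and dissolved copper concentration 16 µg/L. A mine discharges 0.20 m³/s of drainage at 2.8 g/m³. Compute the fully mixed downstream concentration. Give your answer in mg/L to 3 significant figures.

0.0273 mg/L

16 µg/L = 0.016 mg/L.
Flow-weighted mixing gives C = (0.2·2.8 + 48.9·0.016) / (0.2 + 48.9) = 1.342/49.1 = 0.02734 mg/L.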